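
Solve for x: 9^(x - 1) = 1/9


Express both sides with the same base.
1/9 = 9^(-1)
Since the bases match, equate exponents: x - 1 = -1
So x = -1 - (-1) = 0

x = 0


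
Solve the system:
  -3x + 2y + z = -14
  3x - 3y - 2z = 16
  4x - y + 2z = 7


Using Cramer's rule. Expand each determinant along the first row.
D  = (-3)*[(-3)*2 - (-2)*(-1)] - 2*[3*2 - (-2)*4] + 1*[3*(-1) - (-3)*4]
  = (-3)*(-8) - 2*(14) + 1*(9) = 5
Dx = (-14)*[(-3)*2 - (-2)*(-1)] - 2*[16*2 - (-2)*7] + 1*[16*(-1) - (-3)*7]
  = (-14)*(-8) - 2*(46) + 1*(5) = 25
Dy = (-3)*[16*2 - (-2)*7] - (-14)*[3*2 - (-2)*4] + 1*[3*7 - 16*4]
  = (-3)*(46) - (-14)*(14) + 1*(-43) = 15
Dz = (-3)*[(-3)*7 - 16*(-1)] - 2*[3*7 - 16*4] + (-14)*[3*(-1) - (-3)*4]
  = (-3)*(-5) - 2*(-43) + (-14)*(9) = -25
x = Dx/D = 25/5 = 5, y = Dy/D = 15/5 = 3, z = Dz/D = -25/5 = -5
Check eq1: (-3)(5) + (2)(3) + (1)(-5) = -14 = -14 ✓
Check eq2: (3)(5) + (-3)(3) + (-2)(-5) = 16 = 16 ✓
Check eq3: (4)(5) + (-1)(3) + (2)(-5) = 7 = 7 ✓

x = 5, y = 3, z = -5


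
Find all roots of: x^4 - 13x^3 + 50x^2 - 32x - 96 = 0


Let p(x) = x^4 - 13x^3 + 50x^2 - 32x - 96. By the rational root theorem (leading coefficient 1), any rational root is an integer divisor of 96: try ±1, ±2, ... in turn.
Test x = 1: value = -90 ≠ 0.
Test x = -1: value = 0 ✓, so (x + 1) is a factor.
Synthetic division by (x + 1): bring down 1; 1(-1) - 13 = -14; (-14)(-1) + 50 = 64; 64(-1) - 32 = -96; (-96)(-1) - 96 = 0 → quotient x^3 - 14x^2 + 64x - 96, remainder 0.
Continue with the quotient x^3 - 14x^2 + 64x - 96 (candidates must divide 96; re-test x = -1 first in case it repeats).
Test x = -1: value = -175 ≠ 0.
Test x = 2: value = -16 ≠ 0.
Test x = -2: value = -288 ≠ 0.
Test x = 3: value = -3 ≠ 0.
Test x = -3: value = -441 ≠ 0.
Test x = 4: value = 0 ✓, so (x - 4) is a factor.
Synthetic division by (x - 4): bring down 1; 1(4) - 14 = -10; (-10)(4) + 64 = 24; 24(4) - 96 = 0 → quotient x^2 - 10x + 24, remainder 0.
Solve the quadratic x^2 - 10x + 24 = 0: discriminant = (-10)^2 - 4(1)(24) = 100 - 96 = 4.
sqrt(4) = 2, so x = (10 ± 2)/2: x = 6 or x = 4.
Collecting all roots found:

x = -1, x = 4 (multiplicity 2), x = 6


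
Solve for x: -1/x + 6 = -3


Subtract 6 from both sides: -1/x = -9
Multiply both sides by x: -1 = -9 * x
Divide by -9: x = 1/9

x = 1/9


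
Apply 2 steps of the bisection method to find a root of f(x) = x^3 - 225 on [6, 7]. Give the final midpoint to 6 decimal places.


f(x) = x^3 - 225
f(6) = -9 < 0
f(7) = 118 > 0

Step 1: midpoint = (6.000000 + 7.000000)/2 = 6.500000
  f(6.500000) = 49.625000
  f(mid) > 0, so root is in [6.000000, 6.500000]

Step 2: midpoint = (6.000000 + 6.500000)/2 = 6.250000
  f(6.250000) = 19.140625
  f(mid) > 0, so root is in [6.000000, 6.250000]

midpoint = 6.250000


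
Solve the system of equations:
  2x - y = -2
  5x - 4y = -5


Using Cramer's rule:
Determinant D = (2)(-4) - (5)(-1) = -8 + 5 = -3
Dx = (-2)(-4) - (-5)(-1) = 8 - 5 = 3
Dy = (2)(-5) - (5)(-2) = -10 + 10 = 0
x = Dx/D = 3/-3 = -1
y = Dy/D = 0/-3 = 0

x = -1, y = 0


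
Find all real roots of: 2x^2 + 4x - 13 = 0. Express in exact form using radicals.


Using the quadratic formula: x = (-b ± sqrt(b^2 - 4ac)) / (2a)
Here a = 2, b = 4, c = -13
Discriminant = b^2 - 4ac = 4^2 - 4(2)(-13) = 16 + 104 = 120
Since discriminant = 120 > 0, there are two real roots.
x = (-4 ± 2*sqrt(30)) / 4
Simplifying: x = (-2 ± sqrt(30)) / 2
Numerically: x ≈ 1.7386 or x ≈ -3.7386

x = (-2 + sqrt(30)) / 2 or x = (-2 - sqrt(30)) / 2


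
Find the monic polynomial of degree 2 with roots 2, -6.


A monic polynomial with roots 2, -6 is:
p(x) = (x - 2)(x + 6)
After multiplying by (x - 2): x - 2
After multiplying by (x + 6): x^2 + 4x - 12

x^2 + 4x - 12


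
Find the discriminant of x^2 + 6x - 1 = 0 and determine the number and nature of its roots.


For ax^2 + bx + c = 0, discriminant D = b^2 - 4ac
Here a = 1, b = 6, c = -1
D = (6)^2 - 4(1)(-1) = 36 + 4 = 40

D = 40 > 0 but not a perfect square
The equation has 2 distinct real irrational roots.

Discriminant = 40, 2 distinct real irrational roots


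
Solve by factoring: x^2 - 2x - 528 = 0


We need two numbers that multiply to -528 and add to -2.
Those numbers are -24 and 22 (since (-24) * 22 = -528 and (-24) + 22 = -2).
So x^2 - 2x - 528 = (x - 24)(x + 22) = 0
Setting each factor to zero: x = 24 or x = -22

x = -22, x = 24


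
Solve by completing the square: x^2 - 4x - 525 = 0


Start: x^2 - 4x - 525 = 0
Move constant: x^2 - 4x = 525
Half of -4 is -2, squared is 4
Add 4 to both sides: x^2 - 4x + 4 = 529
(x - 2)^2 = 529
x - 2 = ±23
x = 2 + 23 = 25 or x = 2 - 23 = -21

x = -21, x = 25


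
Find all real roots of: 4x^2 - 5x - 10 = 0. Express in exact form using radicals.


Using the quadratic formula: x = (-b ± sqrt(b^2 - 4ac)) / (2a)
Here a = 4, b = -5, c = -10
Discriminant = b^2 - 4ac = (-5)^2 - 4(4)(-10) = 25 + 160 = 185
Since discriminant = 185 > 0, there are two real roots.
x = (5 ± sqrt(185)) / 8
Numerically: x ≈ 2.3252 or x ≈ -1.0752

x = (5 + sqrt(185)) / 8 or x = (5 - sqrt(185)) / 8


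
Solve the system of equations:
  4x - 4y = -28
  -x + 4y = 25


Using Cramer's rule:
Determinant D = (4)(4) - (-1)(-4) = 16 - 4 = 12
Dx = (-28)(4) - (25)(-4) = -112 + 100 = -12
Dy = (4)(25) - (-1)(-28) = 100 - 28 = 72
x = Dx/D = -12/12 = -1
y = Dy/D = 72/12 = 6

x = -1, y = 6


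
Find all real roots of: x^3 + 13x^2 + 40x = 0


The constant term is 0, so x = 0 is a root. Factor out x:
  x(x^2 + 13x + 40) = 0
Solve the quadratic x^2 + 13x + 40 = 0: discriminant = 13^2 - 4(1)(40) = 169 - 160 = 9.
sqrt(9) = 3, so x = (-13 ± 3)/2: x = -5 or x = -8.

x = -8, x = -5, x = 0


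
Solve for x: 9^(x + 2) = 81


Express both sides with the same base.
81 = 9^2
Since the bases match, equate exponents: x + 2 = 2
So x = 2 - (2) = 0

x = 0


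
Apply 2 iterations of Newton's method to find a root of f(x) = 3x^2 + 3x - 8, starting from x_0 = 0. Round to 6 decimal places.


Newton's method: x_(n+1) = x_n - f(x_n)/f'(x_n)
f(x) = 3x^2 + 3x - 8
f'(x) = 6x + 3

Iteration 1:
  f(0.000000) = -8.000000
  f'(0.000000) = 3.000000
  x_1 = 0.000000 - (-8.000000)/(3.000000) = 2.666667

Iteration 2:
  f(2.666667) = 21.333333
  f'(2.666667) = 19.000000
  x_2 = 2.666667 - (21.333333)/(19.000000) = 1.543860

x_2 = 1.543860


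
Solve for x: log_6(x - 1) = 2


Convert to exponential form: x - 1 = 6^2 = 36
x = 36 + 1 = 37
Check: log_6(37 - 1) = log_6(36) = log_6(36) = 2 ✓

x = 37


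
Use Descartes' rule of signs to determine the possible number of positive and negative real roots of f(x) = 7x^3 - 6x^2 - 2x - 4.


Descartes' rule of signs:

For positive roots, count sign changes in f(x) = 7x^3 - 6x^2 - 2x - 4:
Signs of coefficients: +, -, -, -
Number of sign changes: 1
Possible positive real roots: 1

For negative roots, examine f(-x) = -7x^3 - 6x^2 + 2x - 4:
Signs of coefficients: -, -, +, -
Number of sign changes: 2
Possible negative real roots: 2, 0

Positive roots: 1; Negative roots: 2 or 0


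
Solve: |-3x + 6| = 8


An absolute value equation |expr| = 8 gives two cases:
Case 1: -3x + 6 = 8
  -3x = 2, so x = -2/3
Case 2: -3x + 6 = -8
  -3x = -14, so x = 14/3

x = -2/3, x = 14/3


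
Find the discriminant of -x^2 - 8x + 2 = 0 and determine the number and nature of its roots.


For ax^2 + bx + c = 0, discriminant D = b^2 - 4ac
Here a = -1, b = -8, c = 2
D = (-8)^2 - 4(-1)(2) = 64 + 8 = 72

D = 72 > 0 but not a perfect square
The equation has 2 distinct real irrational roots.

Discriminant = 72, 2 distinct real irrational roots


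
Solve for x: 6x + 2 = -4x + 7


Starting with: 6x + 2 = -4x + 7
Move all x terms to left: (6 + 4)x = 7 - 2
Simplify: 10x = 5
Divide both sides by 10: x = 1/2

x = 1/2


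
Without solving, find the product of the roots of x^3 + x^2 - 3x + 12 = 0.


By Vieta's formulas for x^3 + bx^2 + cx + d = 0:
  r1 + r2 + r3 = -b/a = -1
  r1*r2 + r1*r3 + r2*r3 = c/a = -3
  r1*r2*r3 = -d/a = -12


Product = -12


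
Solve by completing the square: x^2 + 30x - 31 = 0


Start: x^2 + 30x - 31 = 0
Move constant: x^2 + 30x = 31
Half of 30 is 15, squared is 225
Add 225 to both sides: x^2 + 30x + 225 = 256
(x + 15)^2 = 256
x + 15 = ±16
x = -15 + 16 = 1 or x = -15 - 16 = -31

x = -31, x = 1


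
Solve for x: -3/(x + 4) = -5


Multiply both sides by (x + 4): -3 = -5(x + 4)
Distribute: -3 = -5x - 20
-5x = -3 + 20 = 17
x = -17/5

x = -17/5


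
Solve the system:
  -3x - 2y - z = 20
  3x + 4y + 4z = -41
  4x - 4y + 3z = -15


Using Cramer's rule. Expand each determinant along the first row.
D  = (-3)*[4*3 - 4*(-4)] - (-2)*[3*3 - 4*4] + (-1)*[3*(-4) - 4*4]
  = (-3)*(28) - (-2)*(-7) + (-1)*(-28) = -70
Dx = 20*[4*3 - 4*(-4)] - (-2)*[(-41)*3 - 4*(-15)] + (-1)*[(-41)*(-4) - 4*(-15)]
  = 20*(28) - (-2)*(-63) + (-1)*(224) = 210
Dy = (-3)*[(-41)*3 - 4*(-15)] - 20*[3*3 - 4*4] + (-1)*[3*(-15) - (-41)*4]
  = (-3)*(-63) - 20*(-7) + (-1)*(119) = 210
Dz = (-3)*[4*(-15) - (-41)*(-4)] - (-2)*[3*(-15) - (-41)*4] + 20*[3*(-4) - 4*4]
  = (-3)*(-224) - (-2)*(119) + 20*(-28) = 350
x = Dx/D = 210/-70 = -3, y = Dy/D = 210/-70 = -3, z = Dz/D = 350/-70 = -5
Check eq1: (-3)(-3) + (-2)(-3) + (-1)(-5) = 20 = 20 ✓
Check eq2: (3)(-3) + (4)(-3) + (4)(-5) = -41 = -41 ✓
Check eq3: (4)(-3) + (-4)(-3) + (3)(-5) = -15 = -15 ✓

x = -3, y = -3, z = -5


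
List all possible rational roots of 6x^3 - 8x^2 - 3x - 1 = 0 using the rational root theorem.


Rational root theorem: possible roots are ±p/q where:
  p divides the constant term (-1): p ∈ {1}
  q divides the leading coefficient (6): q ∈ {1, 2, 3, 6}

All possible rational roots: -1, -1/2, -1/3, -1/6, 1/6, 1/3, 1/2, 1

-1, -1/2, -1/3, -1/6, 1/6, 1/3, 1/2, 1


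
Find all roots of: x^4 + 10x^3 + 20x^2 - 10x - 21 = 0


Let p(x) = x^4 + 10x^3 + 20x^2 - 10x - 21. By the rational root theorem (leading coefficient 1), any rational root is an integer divisor of 21: try ±1, ±2, ... in turn.
Test x = 1: value = 0 ✓, so (x - 1) is a factor.
Synthetic division by (x - 1): bring down 1; 1(1) + 10 = 11; 11(1) + 20 = 31; 31(1) - 10 = 21; 21(1) - 21 = 0 → quotient x^3 + 11x^2 + 31x + 21, remainder 0.
Continue with the quotient x^3 + 11x^2 + 31x + 21 (candidates must divide 21; re-test x = 1 first in case it repeats).
Test x = 1: value = 64 ≠ 0.
Test x = -1: value = 0 ✓, so (x + 1) is a factor.
Synthetic division by (x + 1): bring down 1; 1(-1) + 11 = 10; 10(-1) + 31 = 21; 21(-1) + 21 = 0 → quotient x^2 + 10x + 21, remainder 0.
Solve the quadratic x^2 + 10x + 21 = 0: discriminant = 10^2 - 4(1)(21) = 100 - 84 = 16.
sqrt(16) = 4, so x = (-10 ± 4)/2: x = -3 or x = -7.
Collecting all roots found:

x = -7, x = -3, x = -1, x = 1


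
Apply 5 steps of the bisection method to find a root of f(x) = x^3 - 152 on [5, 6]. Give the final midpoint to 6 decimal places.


f(x) = x^3 - 152
f(5) = -27 < 0
f(6) = 64 > 0

Step 1: midpoint = (5.000000 + 6.000000)/2 = 5.500000
  f(5.500000) = 14.375000
  f(mid) > 0, so root is in [5.000000, 5.500000]

Step 2: midpoint = (5.000000 + 5.500000)/2 = 5.250000
  f(5.250000) = -7.296875
  f(mid) < 0, so root is in [5.250000, 5.500000]

Step 3: midpoint = (5.250000 + 5.500000)/2 = 5.375000
  f(5.375000) = 3.287109
  f(mid) > 0, so root is in [5.250000, 5.375000]

Step 4: midpoint = (5.250000 + 5.375000)/2 = 5.312500
  f(5.312500) = -2.067139
  f(mid) < 0, so root is in [5.312500, 5.375000]

Step 5: midpoint = (5.312500 + 5.375000)/2 = 5.343750
  f(5.343750) = 0.594330
  f(mid) > 0, so root is in [5.312500, 5.343750]

midpoint = 5.343750


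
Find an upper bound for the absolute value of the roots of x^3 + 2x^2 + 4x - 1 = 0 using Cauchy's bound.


Cauchy's bound: all roots r satisfy |r| <= 1 + max(|a_i/a_n|) for i = 0,...,n-1
where a_n is the leading coefficient.

Coefficients: [1, 2, 4, -1]
Leading coefficient a_n = 1
Ratios |a_i/a_n|: 2, 4, 1
Maximum ratio: 4
Cauchy's bound: |r| <= 1 + 4 = 5

Upper bound = 5


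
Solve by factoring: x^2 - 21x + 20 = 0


We need two numbers that multiply to 20 and add to -21.
Those numbers are -1 and -20 (since (-1) * (-20) = 20 and (-1) + (-20) = -21).
So x^2 - 21x + 20 = (x - 1)(x - 20) = 0
Setting each factor to zero: x = 1 or x = 20

x = 1, x = 20


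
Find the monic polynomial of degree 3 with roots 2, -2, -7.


A monic polynomial with roots 2, -2, -7 is:
p(x) = (x - 2)(x + 2)(x + 7)
After multiplying by (x - 2): x - 2
After multiplying by (x + 2): x^2 - 4
After multiplying by (x + 7): x^3 + 7x^2 - 4x - 28

x^3 + 7x^2 - 4x - 28


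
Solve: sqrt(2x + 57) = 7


Square both sides: 2x + 57 = 7^2 = 49
2x = 49 - 57 = -8
x = -4
Check: sqrt(2*(-4) + 57) = sqrt(49) = 7 ✓

x = -4


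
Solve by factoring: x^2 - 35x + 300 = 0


We need two numbers that multiply to 300 and add to -35.
Those numbers are -20 and -15 (since (-20) * (-15) = 300 and (-20) + (-15) = -35).
So x^2 - 35x + 300 = (x - 20)(x - 15) = 0
Setting each factor to zero: x = 20 or x = 15

x = 15, x = 20


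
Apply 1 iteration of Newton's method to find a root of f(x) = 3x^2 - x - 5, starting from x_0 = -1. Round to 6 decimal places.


Newton's method: x_(n+1) = x_n - f(x_n)/f'(x_n)
f(x) = 3x^2 - x - 5
f'(x) = 6x - 1

Iteration 1:
  f(-1.000000) = -1.000000
  f'(-1.000000) = -7.000000
  x_1 = -1.000000 - (-1.000000)/(-7.000000) = -1.142857

x_1 = -1.142857


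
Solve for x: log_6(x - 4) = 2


Convert to exponential form: x - 4 = 6^2 = 36
x = 36 + 4 = 40
Check: log_6(40 - 4) = log_6(36) = log_6(36) = 2 ✓

x = 40


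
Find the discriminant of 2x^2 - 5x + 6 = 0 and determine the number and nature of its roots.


For ax^2 + bx + c = 0, discriminant D = b^2 - 4ac
Here a = 2, b = -5, c = 6
D = (-5)^2 - 4(2)(6) = 25 - 48 = -23

D = -23 < 0
The equation has no real roots (2 complex conjugate roots).

Discriminant = -23, no real roots (2 complex conjugate roots)


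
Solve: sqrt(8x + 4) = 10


Square both sides: 8x + 4 = 10^2 = 100
8x = 100 - 4 = 96
x = 12
Check: sqrt(8*12 + 4) = sqrt(100) = 10 ✓

x = 12


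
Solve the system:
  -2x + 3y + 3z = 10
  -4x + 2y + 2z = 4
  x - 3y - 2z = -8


Using Cramer's rule. Expand each determinant along the first row.
D  = (-2)*[2*(-2) - 2*(-3)] - 3*[(-4)*(-2) - 2*1] + 3*[(-4)*(-3) - 2*1]
  = (-2)*(2) - 3*(6) + 3*(10) = 8
Dx = 10*[2*(-2) - 2*(-3)] - 3*[4*(-2) - 2*(-8)] + 3*[4*(-3) - 2*(-8)]
  = 10*(2) - 3*(8) + 3*(4) = 8
Dy = (-2)*[4*(-2) - 2*(-8)] - 10*[(-4)*(-2) - 2*1] + 3*[(-4)*(-8) - 4*1]
  = (-2)*(8) - 10*(6) + 3*(28) = 8
Dz = (-2)*[2*(-8) - 4*(-3)] - 3*[(-4)*(-8) - 4*1] + 10*[(-4)*(-3) - 2*1]
  = (-2)*(-4) - 3*(28) + 10*(10) = 24
x = Dx/D = 8/8 = 1, y = Dy/D = 8/8 = 1, z = Dz/D = 24/8 = 3
Check eq1: (-2)(1) + (3)(1) + (3)(3) = 10 = 10 ✓
Check eq2: (-4)(1) + (2)(1) + (2)(3) = 4 = 4 ✓
Check eq3: (1)(1) + (-3)(1) + (-2)(3) = -8 = -8 ✓

x = 1, y = 1, z = 3


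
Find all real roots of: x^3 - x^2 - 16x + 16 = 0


Let p(x) = x^3 - x^2 - 16x + 16. By the rational root theorem (leading coefficient 1), any rational root is an integer divisor of 16: try ±1, ±2, ... in turn.
Test x = 1: value = 0 ✓, so (x - 1) is a factor.
Synthetic division by (x - 1): bring down 1; 1(1) - 1 = 0; 0(1) - 16 = -16; (-16)(1) + 16 = 0 → quotient x^2 - 16, remainder 0.
Solve the quadratic x^2 - 16 = 0: discriminant = 0^2 - 4(1)(-16) = 0 + 64 = 64.
sqrt(64) = 8, so x = (0 ± 8)/2: x = 4 or x = -4.

x = -4, x = 1, x = 4


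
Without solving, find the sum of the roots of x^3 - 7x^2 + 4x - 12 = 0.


By Vieta's formulas for x^3 + bx^2 + cx + d = 0:
  r1 + r2 + r3 = -b/a = 7
  r1*r2 + r1*r3 + r2*r3 = c/a = 4
  r1*r2*r3 = -d/a = 12


Sum = 7


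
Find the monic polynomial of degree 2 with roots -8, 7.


A monic polynomial with roots -8, 7 is:
p(x) = (x + 8)(x - 7)
After multiplying by (x + 8): x + 8
After multiplying by (x - 7): x^2 + x - 56

x^2 + x - 56


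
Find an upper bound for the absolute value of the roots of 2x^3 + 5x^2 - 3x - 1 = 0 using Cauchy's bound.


Cauchy's bound: all roots r satisfy |r| <= 1 + max(|a_i/a_n|) for i = 0,...,n-1
where a_n is the leading coefficient.

Coefficients: [2, 5, -3, -1]
Leading coefficient a_n = 2
Ratios |a_i/a_n|: 5/2, 3/2, 1/2
Maximum ratio: 5/2
Cauchy's bound: |r| <= 1 + 5/2 = 7/2

Upper bound = 7/2


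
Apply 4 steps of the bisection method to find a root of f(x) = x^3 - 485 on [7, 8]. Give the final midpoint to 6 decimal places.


f(x) = x^3 - 485
f(7) = -142 < 0
f(8) = 27 > 0

Step 1: midpoint = (7.000000 + 8.000000)/2 = 7.500000
  f(7.500000) = -63.125000
  f(mid) < 0, so root is in [7.500000, 8.000000]

Step 2: midpoint = (7.500000 + 8.000000)/2 = 7.750000
  f(7.750000) = -19.515625
  f(mid) < 0, so root is in [7.750000, 8.000000]

Step 3: midpoint = (7.750000 + 8.000000)/2 = 7.875000
  f(7.875000) = 3.373047
  f(mid) > 0, so root is in [7.750000, 7.875000]

Step 4: midpoint = (7.750000 + 7.875000)/2 = 7.812500
  f(7.812500) = -8.162842
  f(mid) < 0, so root is in [7.812500, 7.875000]

midpoint = 7.812500


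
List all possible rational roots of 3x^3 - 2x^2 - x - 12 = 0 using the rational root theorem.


Rational root theorem: possible roots are ±p/q where:
  p divides the constant term (-12): p ∈ {1, 2, 3, 4, 6, 12}
  q divides the leading coefficient (3): q ∈ {1, 3}

All possible rational roots: -12, -6, -4, -3, -2, -4/3, -1, -2/3, -1/3, 1/3, 2/3, 1, 4/3, 2, 3, 4, 6, 12

-12, -6, -4, -3, -2, -4/3, -1, -2/3, -1/3, 1/3, 2/3, 1, 4/3, 2, 3, 4, 6, 12


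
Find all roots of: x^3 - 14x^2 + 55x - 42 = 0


Let p(x) = x^3 - 14x^2 + 55x - 42. By the rational root theorem (leading coefficient 1), any rational root is an integer divisor of 42: try ±1, ±2, ... in turn.
Test x = 1: value = 0 ✓, so (x - 1) is a factor.
Synthetic division by (x - 1): bring down 1; 1(1) - 14 = -13; (-13)(1) + 55 = 42; 42(1) - 42 = 0 → quotient x^2 - 13x + 42, remainder 0.
Solve the quadratic x^2 - 13x + 42 = 0: discriminant = (-13)^2 - 4(1)(42) = 169 - 168 = 1.
sqrt(1) = 1, so x = (13 ± 1)/2: x = 7 or x = 6.
Collecting all roots found:

x = 1, x = 6, x = 7


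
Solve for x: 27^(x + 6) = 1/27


Express both sides with the same base.
1/27 = 27^(-1)
Since the bases match, equate exponents: x + 6 = -1
So x = -1 - (6) = -7

x = -7


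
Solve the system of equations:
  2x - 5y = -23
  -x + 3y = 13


Using Cramer's rule:
Determinant D = (2)(3) - (-1)(-5) = 6 - 5 = 1
Dx = (-23)(3) - (13)(-5) = -69 + 65 = -4
Dy = (2)(13) - (-1)(-23) = 26 - 23 = 3
x = Dx/D = -4/1 = -4
y = Dy/D = 3/1 = 3

x = -4, y = 3


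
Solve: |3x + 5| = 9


An absolute value equation |expr| = 9 gives two cases:
Case 1: 3x + 5 = 9
  3x = 4, so x = 4/3
Case 2: 3x + 5 = -9
  3x = -14, so x = -14/3

x = -14/3, x = 4/3


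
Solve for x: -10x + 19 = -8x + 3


Starting with: -10x + 19 = -8x + 3
Move all x terms to left: (-10 + 8)x = 3 - 19
Simplify: -2x = -16
Divide both sides by -2: x = 8

x = 8


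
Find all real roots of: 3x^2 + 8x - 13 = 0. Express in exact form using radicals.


Using the quadratic formula: x = (-b ± sqrt(b^2 - 4ac)) / (2a)
Here a = 3, b = 8, c = -13
Discriminant = b^2 - 4ac = 8^2 - 4(3)(-13) = 64 + 156 = 220
Since discriminant = 220 > 0, there are two real roots.
x = (-8 ± 2*sqrt(55)) / 6
Simplifying: x = (-4 ± sqrt(55)) / 3
Numerically: x ≈ 1.1387 or x ≈ -3.8054

x = (-4 + sqrt(55)) / 3 or x = (-4 - sqrt(55)) / 3


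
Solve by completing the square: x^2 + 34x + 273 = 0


Start: x^2 + 34x + 273 = 0
Move constant: x^2 + 34x = -273
Half of 34 is 17, squared is 289
Add 289 to both sides: x^2 + 34x + 289 = 16
(x + 17)^2 = 16
x + 17 = ±4
x = -17 + 4 = -13 or x = -17 - 4 = -21

x = -21, x = -13


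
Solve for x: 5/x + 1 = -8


Subtract 1 from both sides: 5/x = -9
Multiply both sides by x: 5 = -9 * x
Divide by -9: x = -5/9

x = -5/9


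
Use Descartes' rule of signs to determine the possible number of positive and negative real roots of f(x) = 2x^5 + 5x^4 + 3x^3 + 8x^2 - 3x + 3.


Descartes' rule of signs:

For positive roots, count sign changes in f(x) = 2x^5 + 5x^4 + 3x^3 + 8x^2 - 3x + 3:
Signs of coefficients: +, +, +, +, -, +
Number of sign changes: 2
Possible positive real roots: 2, 0

For negative roots, examine f(-x) = -2x^5 + 5x^4 - 3x^3 + 8x^2 + 3x + 3:
Signs of coefficients: -, +, -, +, +, +
Number of sign changes: 3
Possible negative real roots: 3, 1

Positive roots: 2 or 0; Negative roots: 3 or 1


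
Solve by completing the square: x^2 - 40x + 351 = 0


Start: x^2 - 40x + 351 = 0
Move constant: x^2 - 40x = -351
Half of -40 is -20, squared is 400
Add 400 to both sides: x^2 - 40x + 400 = 49
(x - 20)^2 = 49
x - 20 = ±7
x = 20 + 7 = 27 or x = 20 - 7 = 13

x = 13, x = 27


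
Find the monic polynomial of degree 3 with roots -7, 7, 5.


A monic polynomial with roots -7, 7, 5 is:
p(x) = (x + 7)(x - 7)(x - 5)
After multiplying by (x + 7): x + 7
After multiplying by (x - 7): x^2 - 49
After multiplying by (x - 5): x^3 - 5x^2 - 49x + 245

x^3 - 5x^2 - 49x + 245


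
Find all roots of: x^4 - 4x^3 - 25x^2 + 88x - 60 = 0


Let p(x) = x^4 - 4x^3 - 25x^2 + 88x - 60. By the rational root theorem (leading coefficient 1), any rational root is an integer divisor of 60: try ±1, ±2, ... in turn.
Test x = 1: value = 0 ✓, so (x - 1) is a factor.
Synthetic division by (x - 1): bring down 1; 1(1) - 4 = -3; (-3)(1) - 25 = -28; (-28)(1) + 88 = 60; 60(1) - 60 = 0 → quotient x^3 - 3x^2 - 28x + 60, remainder 0.
Continue with the quotient x^3 - 3x^2 - 28x + 60 (candidates must divide 60; re-test x = 1 first in case it repeats).
Test x = 1: value = 30 ≠ 0.
Test x = -1: value = 84 ≠ 0.
Test x = 2: value = 0 ✓, so (x - 2) is a factor.
Synthetic division by (x - 2): bring down 1; 1(2) - 3 = -1; (-1)(2) - 28 = -30; (-30)(2) + 60 = 0 → quotient x^2 - x - 30, remainder 0.
Solve the quadratic x^2 - x - 30 = 0: discriminant = (-1)^2 - 4(1)(-30) = 1 + 120 = 121.
sqrt(121) = 11, so x = (1 ± 11)/2: x = 6 or x = -5.
Collecting all roots found:

x = -5, x = 1, x = 2, x = 6


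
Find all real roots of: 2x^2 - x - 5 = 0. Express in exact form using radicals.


Using the quadratic formula: x = (-b ± sqrt(b^2 - 4ac)) / (2a)
Here a = 2, b = -1, c = -5
Discriminant = b^2 - 4ac = (-1)^2 - 4(2)(-5) = 1 + 40 = 41
Since discriminant = 41 > 0, there are two real roots.
x = (1 ± sqrt(41)) / 4
Numerically: x ≈ 1.8508 or x ≈ -1.3508

x = (1 + sqrt(41)) / 4 or x = (1 - sqrt(41)) / 4


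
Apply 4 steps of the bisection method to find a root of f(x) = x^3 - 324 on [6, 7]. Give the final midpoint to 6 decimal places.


f(x) = x^3 - 324
f(6) = -108 < 0
f(7) = 19 > 0

Step 1: midpoint = (6.000000 + 7.000000)/2 = 6.500000
  f(6.500000) = -49.375000
  f(mid) < 0, so root is in [6.500000, 7.000000]

Step 2: midpoint = (6.500000 + 7.000000)/2 = 6.750000
  f(6.750000) = -16.453125
  f(mid) < 0, so root is in [6.750000, 7.000000]

Step 3: midpoint = (6.750000 + 7.000000)/2 = 6.875000
  f(6.875000) = 0.951172
  f(mid) > 0, so root is in [6.750000, 6.875000]

Step 4: midpoint = (6.750000 + 6.875000)/2 = 6.812500
  f(6.812500) = -7.830811
  f(mid) < 0, so root is in [6.812500, 6.875000]

midpoint = 6.812500


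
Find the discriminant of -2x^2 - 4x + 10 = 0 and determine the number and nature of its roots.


For ax^2 + bx + c = 0, discriminant D = b^2 - 4ac
Here a = -2, b = -4, c = 10
D = (-4)^2 - 4(-2)(10) = 16 + 80 = 96

D = 96 > 0 but not a perfect square
The equation has 2 distinct real irrational roots.

Discriminant = 96, 2 distinct real irrational roots


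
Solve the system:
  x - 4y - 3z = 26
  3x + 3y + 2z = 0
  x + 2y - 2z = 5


Using Cramer's rule. Expand each determinant along the first row.
D  = 1*[3*(-2) - 2*2] - (-4)*[3*(-2) - 2*1] + (-3)*[3*2 - 3*1]
  = 1*(-10) - (-4)*(-8) + (-3)*(3) = -51
Dx = 26*[3*(-2) - 2*2] - (-4)*[0*(-2) - 2*5] + (-3)*[0*2 - 3*5]
  = 26*(-10) - (-4)*(-10) + (-3)*(-15) = -255
Dy = 1*[0*(-2) - 2*5] - 26*[3*(-2) - 2*1] + (-3)*[3*5 - 0*1]
  = 1*(-10) - 26*(-8) + (-3)*(15) = 153
Dz = 1*[3*5 - 0*2] - (-4)*[3*5 - 0*1] + 26*[3*2 - 3*1]
  = 1*(15) - (-4)*(15) + 26*(3) = 153
x = Dx/D = -255/-51 = 5, y = Dy/D = 153/-51 = -3, z = Dz/D = 153/-51 = -3
Check eq1: (1)(5) + (-4)(-3) + (-3)(-3) = 26 = 26 ✓
Check eq2: (3)(5) + (3)(-3) + (2)(-3) = 0 = 0 ✓
Check eq3: (1)(5) + (2)(-3) + (-2)(-3) = 5 = 5 ✓

x = 5, y = -3, z = -3


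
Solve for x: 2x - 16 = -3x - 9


Starting with: 2x - 16 = -3x - 9
Move all x terms to left: (2 + 3)x = -9 + 16
Simplify: 5x = 7
Divide both sides by 5: x = 7/5

x = 7/5


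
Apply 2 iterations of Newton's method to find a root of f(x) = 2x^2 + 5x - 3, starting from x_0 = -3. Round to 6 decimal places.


Newton's method: x_(n+1) = x_n - f(x_n)/f'(x_n)
f(x) = 2x^2 + 5x - 3
f'(x) = 4x + 5

Iteration 1:
  f(-3.000000) = 0.000000
  f'(-3.000000) = -7.000000
  x_1 = -3.000000 - (0.000000)/(-7.000000) = -3.000000

Iteration 2:
  f(-3.000000) = 0.000000
  f'(-3.000000) = -7.000000
  x_2 = -3.000000 - (0.000000)/(-7.000000) = -3.000000

x_2 = -3.000000


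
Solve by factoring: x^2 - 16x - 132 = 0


We need two numbers that multiply to -132 and add to -16.
Those numbers are -22 and 6 (since (-22) * 6 = -132 and (-22) + 6 = -16).
So x^2 - 16x - 132 = (x - 22)(x + 6) = 0
Setting each factor to zero: x = 22 or x = -6

x = -6, x = 22


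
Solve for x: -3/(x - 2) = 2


Multiply both sides by (x - 2): -3 = 2(x - 2)
Distribute: -3 = 2x - 4
2x = -3 + 4 = 1
x = 1/2

x = 1/2


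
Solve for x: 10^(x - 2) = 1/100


Express both sides with the same base.
1/100 = 10^(-2)
Since the bases match, equate exponents: x - 2 = -2
So x = -2 - (-2) = 0

x = 0


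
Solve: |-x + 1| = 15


An absolute value equation |expr| = 15 gives two cases:
Case 1: -x + 1 = 15
  -x = 14, so x = -14
Case 2: -x + 1 = -15
  -x = -16, so x = 16

x = -14, x = 16


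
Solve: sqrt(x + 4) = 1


Square both sides: x + 4 = 1^2 = 1
x = 1 - 4 = -3
x = -3
Check: sqrt(1*(-3) + 4) = sqrt(1) = 1 ✓

x = -3


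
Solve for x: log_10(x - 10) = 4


Convert to exponential form: x - 10 = 10^4 = 10000
x = 10000 + 10 = 10010
Check: log_10(10010 - 10) = log_10(10000) = log_10(10000) = 4 ✓

x = 10010


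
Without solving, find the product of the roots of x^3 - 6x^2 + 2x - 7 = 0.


By Vieta's formulas for x^3 + bx^2 + cx + d = 0:
  r1 + r2 + r3 = -b/a = 6
  r1*r2 + r1*r3 + r2*r3 = c/a = 2
  r1*r2*r3 = -d/a = 7


Product = 7


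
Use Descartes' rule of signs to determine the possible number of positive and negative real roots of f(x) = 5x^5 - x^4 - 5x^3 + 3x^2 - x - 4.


Descartes' rule of signs:

For positive roots, count sign changes in f(x) = 5x^5 - x^4 - 5x^3 + 3x^2 - x - 4:
Signs of coefficients: +, -, -, +, -, -
Number of sign changes: 3
Possible positive real roots: 3, 1

For negative roots, examine f(-x) = -5x^5 - x^4 + 5x^3 + 3x^2 + x - 4:
Signs of coefficients: -, -, +, +, +, -
Number of sign changes: 2
Possible negative real roots: 2, 0

Positive roots: 3 or 1; Negative roots: 2 or 0


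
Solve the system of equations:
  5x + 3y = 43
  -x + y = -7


Using Cramer's rule:
Determinant D = (5)(1) - (-1)(3) = 5 + 3 = 8
Dx = (43)(1) - (-7)(3) = 43 + 21 = 64
Dy = (5)(-7) - (-1)(43) = -35 + 43 = 8
x = Dx/D = 64/8 = 8
y = Dy/D = 8/8 = 1

x = 8, y = 1


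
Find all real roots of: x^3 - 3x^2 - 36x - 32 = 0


Let p(x) = x^3 - 3x^2 - 36x - 32. By the rational root theorem (leading coefficient 1), any rational root is an integer divisor of 32: try ±1, ±2, ... in turn.
Test x = 1: value = -70 ≠ 0.
Test x = -1: value = 0 ✓, so (x + 1) is a factor.
Synthetic division by (x + 1): bring down 1; 1(-1) - 3 = -4; (-4)(-1) - 36 = -32; (-32)(-1) - 32 = 0 → quotient x^2 - 4x - 32, remainder 0.
Solve the quadratic x^2 - 4x - 32 = 0: discriminant = (-4)^2 - 4(1)(-32) = 16 + 128 = 144.
sqrt(144) = 12, so x = (4 ± 12)/2: x = 8 or x = -4.

x = -4, x = -1, x = 8


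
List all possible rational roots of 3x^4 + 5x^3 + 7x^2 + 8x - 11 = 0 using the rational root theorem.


Rational root theorem: possible roots are ±p/q where:
  p divides the constant term (-11): p ∈ {1, 11}
  q divides the leading coefficient (3): q ∈ {1, 3}

All possible rational roots: -11, -11/3, -1, -1/3, 1/3, 1, 11/3, 11

-11, -11/3, -1, -1/3, 1/3, 1, 11/3, 11


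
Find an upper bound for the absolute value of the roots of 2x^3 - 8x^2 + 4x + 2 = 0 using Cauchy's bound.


Cauchy's bound: all roots r satisfy |r| <= 1 + max(|a_i/a_n|) for i = 0,...,n-1
where a_n is the leading coefficient.

Coefficients: [2, -8, 4, 2]
Leading coefficient a_n = 2
Ratios |a_i/a_n|: 4, 2, 1
Maximum ratio: 4
Cauchy's bound: |r| <= 1 + 4 = 5

Upper bound = 5


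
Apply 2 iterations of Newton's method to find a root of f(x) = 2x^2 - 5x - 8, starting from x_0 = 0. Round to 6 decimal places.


Newton's method: x_(n+1) = x_n - f(x_n)/f'(x_n)
f(x) = 2x^2 - 5x - 8
f'(x) = 4x - 5

Iteration 1:
  f(0.000000) = -8.000000
  f'(0.000000) = -5.000000
  x_1 = 0.000000 - (-8.000000)/(-5.000000) = -1.600000

Iteration 2:
  f(-1.600000) = 5.120000
  f'(-1.600000) = -11.400000
  x_2 = -1.600000 - (5.120000)/(-11.400000) = -1.150877

x_2 = -1.150877


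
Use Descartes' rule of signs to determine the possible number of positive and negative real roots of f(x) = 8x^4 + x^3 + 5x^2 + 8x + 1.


Descartes' rule of signs:

For positive roots, count sign changes in f(x) = 8x^4 + x^3 + 5x^2 + 8x + 1:
Signs of coefficients: +, +, +, +, +
Number of sign changes: 0
Possible positive real roots: 0

For negative roots, examine f(-x) = 8x^4 - x^3 + 5x^2 - 8x + 1:
Signs of coefficients: +, -, +, -, +
Number of sign changes: 4
Possible negative real roots: 4, 2, 0

Positive roots: 0; Negative roots: 4 or 2 or 0


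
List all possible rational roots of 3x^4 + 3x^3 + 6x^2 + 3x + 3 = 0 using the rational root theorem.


Rational root theorem: possible roots are ±p/q where:
  p divides the constant term (3): p ∈ {1, 3}
  q divides the leading coefficient (3): q ∈ {1, 3}

All possible rational roots: -3, -1, -1/3, 1/3, 1, 3

-3, -1, -1/3, 1/3, 1, 3


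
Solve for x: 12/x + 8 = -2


Subtract 8 from both sides: 12/x = -10
Multiply both sides by x: 12 = -10 * x
Divide by -10: x = -6/5

x = -6/5


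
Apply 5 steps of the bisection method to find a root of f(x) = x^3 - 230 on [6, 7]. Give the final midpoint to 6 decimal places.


f(x) = x^3 - 230
f(6) = -14 < 0
f(7) = 113 > 0

Step 1: midpoint = (6.000000 + 7.000000)/2 = 6.500000
  f(6.500000) = 44.625000
  f(mid) > 0, so root is in [6.000000, 6.500000]

Step 2: midpoint = (6.000000 + 6.500000)/2 = 6.250000
  f(6.250000) = 14.140625
  f(mid) > 0, so root is in [6.000000, 6.250000]

Step 3: midpoint = (6.000000 + 6.250000)/2 = 6.125000
  f(6.125000) = -0.216797
  f(mid) < 0, so root is in [6.125000, 6.250000]

Step 4: midpoint = (6.125000 + 6.250000)/2 = 6.187500
  f(6.187500) = 6.889404
  f(mid) > 0, so root is in [6.125000, 6.187500]

Step 5: midpoint = (6.125000 + 6.187500)/2 = 6.156250
  f(6.156250) = 3.318268
  f(mid) > 0, so root is in [6.125000, 6.156250]

midpoint = 6.156250


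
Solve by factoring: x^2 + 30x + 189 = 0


We need two numbers that multiply to 189 and add to 30.
Those numbers are 21 and 9 (since 21 * 9 = 189 and 21 + 9 = 30).
So x^2 + 30x + 189 = (x + 21)(x + 9) = 0
Setting each factor to zero: x = -21 or x = -9

x = -21, x = -9


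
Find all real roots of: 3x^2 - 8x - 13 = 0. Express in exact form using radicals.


Using the quadratic formula: x = (-b ± sqrt(b^2 - 4ac)) / (2a)
Here a = 3, b = -8, c = -13
Discriminant = b^2 - 4ac = (-8)^2 - 4(3)(-13) = 64 + 156 = 220
Since discriminant = 220 > 0, there are two real roots.
x = (8 ± 2*sqrt(55)) / 6
Simplifying: x = (4 ± sqrt(55)) / 3
Numerically: x ≈ 3.8054 or x ≈ -1.1387

x = (4 + sqrt(55)) / 3 or x = (4 - sqrt(55)) / 3


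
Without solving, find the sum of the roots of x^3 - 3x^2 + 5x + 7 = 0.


By Vieta's formulas for x^3 + bx^2 + cx + d = 0:
  r1 + r2 + r3 = -b/a = 3
  r1*r2 + r1*r3 + r2*r3 = c/a = 5
  r1*r2*r3 = -d/a = -7


Sum = 3


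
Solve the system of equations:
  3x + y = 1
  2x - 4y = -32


Using Cramer's rule:
Determinant D = (3)(-4) - (2)(1) = -12 - 2 = -14
Dx = (1)(-4) - (-32)(1) = -4 + 32 = 28
Dy = (3)(-32) - (2)(1) = -96 - 2 = -98
x = Dx/D = 28/-14 = -2
y = Dy/D = -98/-14 = 7

x = -2, y = 7


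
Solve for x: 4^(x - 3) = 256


Express both sides with the same base.
256 = 4^4
Since the bases match, equate exponents: x - 3 = 4
So x = 4 - (-3) = 7

x = 7


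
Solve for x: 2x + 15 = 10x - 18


Starting with: 2x + 15 = 10x - 18
Move all x terms to left: (2 - 10)x = -18 - 15
Simplify: -8x = -33
Divide both sides by -8: x = 33/8

x = 33/8


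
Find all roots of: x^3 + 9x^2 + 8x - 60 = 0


Let p(x) = x^3 + 9x^2 + 8x - 60. By the rational root theorem (leading coefficient 1), any rational root is an integer divisor of 60: try ±1, ±2, ... in turn.
Test x = 1: value = -42 ≠ 0.
Test x = -1: value = -60 ≠ 0.
Test x = 2: value = 0 ✓, so (x - 2) is a factor.
Synthetic division by (x - 2): bring down 1; 1(2) + 9 = 11; 11(2) + 8 = 30; 30(2) - 60 = 0 → quotient x^2 + 11x + 30, remainder 0.
Solve the quadratic x^2 + 11x + 30 = 0: discriminant = 11^2 - 4(1)(30) = 121 - 120 = 1.
sqrt(1) = 1, so x = (-11 ± 1)/2: x = -5 or x = -6.
Collecting all roots found:

x = -6, x = -5, x = 2


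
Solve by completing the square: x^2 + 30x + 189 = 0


Start: x^2 + 30x + 189 = 0
Move constant: x^2 + 30x = -189
Half of 30 is 15, squared is 225
Add 225 to both sides: x^2 + 30x + 225 = 36
(x + 15)^2 = 36
x + 15 = ±6
x = -15 + 6 = -9 or x = -15 - 6 = -21

x = -21, x = -9


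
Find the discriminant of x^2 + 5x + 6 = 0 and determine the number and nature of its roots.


For ax^2 + bx + c = 0, discriminant D = b^2 - 4ac
Here a = 1, b = 5, c = 6
D = (5)^2 - 4(1)(6) = 25 - 24 = 1

D = 1 > 0 and is a perfect square (sqrt = 1)
The equation has 2 distinct real rational roots.

Discriminant = 1, 2 distinct real rational roots


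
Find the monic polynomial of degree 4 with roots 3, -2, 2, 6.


A monic polynomial with roots 3, -2, 2, 6 is:
p(x) = (x - 3)(x + 2)(x - 2)(x - 6)
After multiplying by (x - 3): x - 3
After multiplying by (x + 2): x^2 - x - 6
After multiplying by (x - 2): x^3 - 3x^2 - 4x + 12
After multiplying by (x - 6): x^4 - 9x^3 + 14x^2 + 36x - 72

x^4 - 9x^3 + 14x^2 + 36x - 72


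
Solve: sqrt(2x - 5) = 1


Square both sides: 2x - 5 = 1^2 = 1
2x = 1 + 5 = 6
x = 3
Check: sqrt(2*3 - 5) = sqrt(1) = 1 ✓

x = 3


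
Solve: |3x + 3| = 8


An absolute value equation |expr| = 8 gives two cases:
Case 1: 3x + 3 = 8
  3x = 5, so x = 5/3
Case 2: 3x + 3 = -8
  3x = -11, so x = -11/3

x = -11/3, x = 5/3


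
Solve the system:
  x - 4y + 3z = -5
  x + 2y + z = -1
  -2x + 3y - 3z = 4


Using Cramer's rule. Expand each determinant along the first row.
D  = 1*[2*(-3) - 1*3] - (-4)*[1*(-3) - 1*(-2)] + 3*[1*3 - 2*(-2)]
  = 1*(-9) - (-4)*(-1) + 3*(7) = 8
Dx = (-5)*[2*(-3) - 1*3] - (-4)*[(-1)*(-3) - 1*4] + 3*[(-1)*3 - 2*4]
  = (-5)*(-9) - (-4)*(-1) + 3*(-11) = 8
Dy = 1*[(-1)*(-3) - 1*4] - (-5)*[1*(-3) - 1*(-2)] + 3*[1*4 - (-1)*(-2)]
  = 1*(-1) - (-5)*(-1) + 3*(2) = 0
Dz = 1*[2*4 - (-1)*3] - (-4)*[1*4 - (-1)*(-2)] + (-5)*[1*3 - 2*(-2)]
  = 1*(11) - (-4)*(2) + (-5)*(7) = -16
x = Dx/D = 8/8 = 1, y = Dy/D = 0/8 = 0, z = Dz/D = -16/8 = -2
Check eq1: (1)(1) + (-4)(0) + (3)(-2) = -5 = -5 ✓
Check eq2: (1)(1) + (2)(0) + (1)(-2) = -1 = -1 ✓
Check eq3: (-2)(1) + (3)(0) + (-3)(-2) = 4 = 4 ✓

x = 1, y = 0, z = -2


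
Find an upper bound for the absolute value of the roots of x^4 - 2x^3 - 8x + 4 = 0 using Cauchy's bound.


Cauchy's bound: all roots r satisfy |r| <= 1 + max(|a_i/a_n|) for i = 0,...,n-1
where a_n is the leading coefficient.

Coefficients: [1, -2, 0, -8, 4]
Leading coefficient a_n = 1
Ratios |a_i/a_n|: 2, 0, 8, 4
Maximum ratio: 8
Cauchy's bound: |r| <= 1 + 8 = 9

Upper bound = 9


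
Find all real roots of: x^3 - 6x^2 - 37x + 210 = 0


Let p(x) = x^3 - 6x^2 - 37x + 210. By the rational root theorem (leading coefficient 1), any rational root is an integer divisor of 210: try ±1, ±2, ... in turn.
Test x = 1: value = 168 ≠ 0.
Test x = -1: value = 240 ≠ 0.
Test x = 2: value = 120 ≠ 0.
Test x = -2: value = 252 ≠ 0.
Test x = 3: value = 72 ≠ 0.
Test x = -3: value = 240 ≠ 0.
Test x = 5: value = 0 ✓, so (x - 5) is a factor.
Synthetic division by (x - 5): bring down 1; 1(5) - 6 = -1; (-1)(5) - 37 = -42; (-42)(5) + 210 = 0 → quotient x^2 - x - 42, remainder 0.
Solve the quadratic x^2 - x - 42 = 0: discriminant = (-1)^2 - 4(1)(-42) = 1 + 168 = 169.
sqrt(169) = 13, so x = (1 ± 13)/2: x = 7 or x = -6.

x = -6, x = 5, x = 7


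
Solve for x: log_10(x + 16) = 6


Convert to exponential form: x + 16 = 10^6 = 1000000
x = 1000000 - 16 = 999984
Check: log_10(999984 + 16) = log_10(1000000) = log_10(1000000) = 6 ✓

x = 999984


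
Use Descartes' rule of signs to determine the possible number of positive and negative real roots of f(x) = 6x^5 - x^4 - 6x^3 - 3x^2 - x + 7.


Descartes' rule of signs:

For positive roots, count sign changes in f(x) = 6x^5 - x^4 - 6x^3 - 3x^2 - x + 7:
Signs of coefficients: +, -, -, -, -, +
Number of sign changes: 2
Possible positive real roots: 2, 0

For negative roots, examine f(-x) = -6x^5 - x^4 + 6x^3 - 3x^2 + x + 7:
Signs of coefficients: -, -, +, -, +, +
Number of sign changes: 3
Possible negative real roots: 3, 1

Positive roots: 2 or 0; Negative roots: 3 or 1


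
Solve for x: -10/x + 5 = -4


Subtract 5 from both sides: -10/x = -9
Multiply both sides by x: -10 = -9 * x
Divide by -9: x = 10/9

x = 10/9


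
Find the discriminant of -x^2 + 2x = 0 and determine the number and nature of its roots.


For ax^2 + bx + c = 0, discriminant D = b^2 - 4ac
Here a = -1, b = 2, c = 0
D = (2)^2 - 4(-1)(0) = 4 - 0 = 4

D = 4 > 0 and is a perfect square (sqrt = 2)
The equation has 2 distinct real rational roots.

Discriminant = 4, 2 distinct real rational roots


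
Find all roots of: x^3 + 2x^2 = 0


The lowest-degree term is x^2, so x = 0 is a root with multiplicity 2. Factor out x^2:
  x + 2 = 0
Linear factor x + 2 = 0 gives x = -2.
Collecting all roots found:

x = -2, x = 0 (multiplicity 2)


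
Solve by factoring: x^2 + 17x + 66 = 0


We need two numbers that multiply to 66 and add to 17.
Those numbers are 6 and 11 (since 6 * 11 = 66 and 6 + 11 = 17).
So x^2 + 17x + 66 = (x + 6)(x + 11) = 0
Setting each factor to zero: x = -6 or x = -11

x = -11, x = -6


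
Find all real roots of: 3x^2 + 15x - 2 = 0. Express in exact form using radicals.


Using the quadratic formula: x = (-b ± sqrt(b^2 - 4ac)) / (2a)
Here a = 3, b = 15, c = -2
Discriminant = b^2 - 4ac = 15^2 - 4(3)(-2) = 225 + 24 = 249
Since discriminant = 249 > 0, there are two real roots.
x = (-15 ± sqrt(249)) / 6
Numerically: x ≈ 0.1300 or x ≈ -5.1300

x = (-15 + sqrt(249)) / 6 or x = (-15 - sqrt(249)) / 6


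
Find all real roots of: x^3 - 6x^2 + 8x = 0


The constant term is 0, so x = 0 is a root. Factor out x:
  x(x^2 - 6x + 8) = 0
Solve the quadratic x^2 - 6x + 8 = 0: discriminant = (-6)^2 - 4(1)(8) = 36 - 32 = 4.
sqrt(4) = 2, so x = (6 ± 2)/2: x = 4 or x = 2.

x = 0, x = 2, x = 4


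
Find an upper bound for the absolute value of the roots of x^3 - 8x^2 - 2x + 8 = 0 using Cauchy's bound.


Cauchy's bound: all roots r satisfy |r| <= 1 + max(|a_i/a_n|) for i = 0,...,n-1
where a_n is the leading coefficient.

Coefficients: [1, -8, -2, 8]
Leading coefficient a_n = 1
Ratios |a_i/a_n|: 8, 2, 8
Maximum ratio: 8
Cauchy's bound: |r| <= 1 + 8 = 9

Upper bound = 9


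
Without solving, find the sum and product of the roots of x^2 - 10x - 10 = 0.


By Vieta's formulas for ax^2 + bx + c = 0:
  Sum of roots = -b/a
  Product of roots = c/a

Here a = 1, b = -10, c = -10
Sum = -(-10)/1 = 10
Product = -10/1 = -10

Sum = 10, Product = -10


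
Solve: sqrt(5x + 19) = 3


Square both sides: 5x + 19 = 3^2 = 9
5x = 9 - 19 = -10
x = -2
Check: sqrt(5*(-2) + 19) = sqrt(9) = 3 ✓

x = -2


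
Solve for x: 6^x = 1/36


Express both sides with the same base.
1/36 = 6^(-2)
Since the bases match: x = -2

x = -2


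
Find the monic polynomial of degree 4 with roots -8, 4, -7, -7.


A monic polynomial with roots -8, 4, -7, -7 is:
p(x) = (x + 8)(x - 4)(x + 7)(x + 7)
After multiplying by (x + 8): x + 8
After multiplying by (x - 4): x^2 + 4x - 32
After multiplying by (x + 7): x^3 + 11x^2 - 4x - 224
After multiplying by (x + 7): x^4 + 18x^3 + 73x^2 - 252x - 1568

x^4 + 18x^3 + 73x^2 - 252x - 1568
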